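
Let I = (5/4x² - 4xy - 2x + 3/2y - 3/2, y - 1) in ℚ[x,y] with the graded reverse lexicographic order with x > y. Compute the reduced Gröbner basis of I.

f_1 = 5/4x² - 4xy - 2x + 3/2y - 3/2, LT = x².
f_2 = y - 1, LT = y.

The S-polynomials (S(f_1,f_2)) all reduce to 0 modulo the current basis, so we have a Gröbner basis.

G = {x² - 24/5x, y - 1}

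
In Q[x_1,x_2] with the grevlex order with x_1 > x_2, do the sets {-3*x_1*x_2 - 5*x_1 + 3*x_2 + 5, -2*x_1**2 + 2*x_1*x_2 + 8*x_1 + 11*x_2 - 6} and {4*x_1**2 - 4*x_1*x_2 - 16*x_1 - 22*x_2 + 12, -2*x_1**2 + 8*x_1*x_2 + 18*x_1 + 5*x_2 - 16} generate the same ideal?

Equality of ideals is decidable: compute both reduced Gröbner bases (unique for the ordering) and check whether they agree.
Buchberger on the first generating set:
f_1 = -3*x_1*x_2 - 5*x_1 + 3*x_2 + 5, LT = x_1*x_2.
f_2 = -2*x_1**2 + 2*x_1*x_2 + 8*x_1 + 11*x_2 - 6, LT = x_1**2.

S(f_1,f_2): lcm = x_1**2*x_2. S = x_1*x_2**2 + 5/3*x_1**2 + 3*x_1*x_2 + 11/2*x_2**2 - 5/3*x_1 - 3*x_2.
  reduce S modulo (f_1, f_2):
  remainder 13/2*x_2**2 + 65/6*x_2 ≠ 0; add g_3 = 13/2*x_2**2 + 65/6*x_2 to the basis.

The other S-polynomials (S(f_1,g_3), S(f_2,g_3)) all reduce to 0 modulo the current basis, so we have a Gröbner basis.
Inter-reduce: drop elements whose leading term is divisible by another's, tail-reduce, and make monic.
Reduced Gröbner basis: {x_1**2 - 7/3*x_1 - 13/2*x_2 + 4/3, x_1*x_2 + 5/3*x_1 - x_2 - 5/3, x_2**2 + 5/3*x_2}.

Buchberger on the second generating set:
h_1 = 4*x_1**2 - 4*x_1*x_2 - 16*x_1 - 22*x_2 + 12, LT = x_1**2.
h_2 = -2*x_1**2 + 8*x_1*x_2 + 18*x_1 + 5*x_2 - 16, LT = x_1**2.

S(h_1,h_2): lcm = x_1**2. S = 3*x_1*x_2 + 5*x_1 - 3*x_2 - 5.
  reduce S modulo (h_1, h_2):
  remainder 3*x_1*x_2 + 5*x_1 - 3*x_2 - 5 ≠ 0; add k_3 = 3*x_1*x_2 + 5*x_1 - 3*x_2 - 5 to the basis.

S(h_1,k_3): lcm = x_1**2*x_2. S = -x_1*x_2**2 - 5/3*x_1**2 - 3*x_1*x_2 - 11/2*x_2**2 + 5/3*x_1 + 3*x_2.
  reduce S modulo (h_1, h_2, k_3):
  remainder -13/2*x_2**2 - 65/6*x_2 ≠ 0; add k_4 = -13/2*x_2**2 - 65/6*x_2 to the basis.

The other S-polynomials (S(h_2,k_3), S(h_1,k_4), S(h_2,k_4), S(k_3,k_4)) all reduce to 0 modulo the current basis, so we have a Gröbner basis.
Inter-reduce: drop elements whose leading term is divisible by another's, tail-reduce, and make monic.
Reduced Gröbner basis: {x_1**2 - 7/3*x_1 - 13/2*x_2 + 4/3, x_1*x_2 + 5/3*x_1 - x_2 - 5/3, x_2**2 + 5/3*x_2}.

Same reduced basis, so the two generating sets span the same ideal.

Yes, the ideals are equal.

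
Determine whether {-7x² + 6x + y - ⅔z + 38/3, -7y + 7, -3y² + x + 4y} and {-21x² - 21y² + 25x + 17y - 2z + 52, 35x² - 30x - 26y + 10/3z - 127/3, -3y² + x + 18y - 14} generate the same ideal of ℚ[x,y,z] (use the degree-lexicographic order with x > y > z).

Yes, the ideals are equal.

For a fixed monomial order, each ideal has a unique reduced Gröbner basis; comparing bases decides equality.
Buchberger on the first generating set:
f_1 = -7x² + 6x + y - ⅔z + 38/3, LT = x².
f_2 = -7y + 7, LT = y.
f_3 = -3y² + x + 4y, LT = y².

S(f_2,f_3): lcm = y². S = ⅓x + ⅓y.
  leading term x: no divisor's leading term divides it; move ⅓x to the remainder.
  leading term y: subtract (-1/21)·f_2 from ⅓y → ⅓
  leading term 1: no divisor's leading term divides it; move ⅓ to the remainder.
  remainder ⅓x + ⅓ ≠ 0; add g_4 = ⅓x + ⅓ to the basis.

S(f_1,g_4): lcm = x². S = -13/7x - 1/7y + 2/21z - 38/21.
  leading term x: subtract (-39/7)·g_4 from -13/7x - 1/7y + 2/21z - 38/21 → -1/7y + 2/21z + 1/21
  leading term y: subtract (1/49)·f_2 from -1/7y + 2/21z + 1/21 → 2/21z - 2/21
  leading term z: no divisor's leading term divides it; move 2/21z to the remainder.
  leading term 1: no divisor's leading term divides it; move -2/21 to the remainder.
  remainder 2/21z - 2/21 ≠ 0; add g_5 = 2/21z - 2/21 to the basis.

The other S-polynomials (S(f_1,f_2), S(f_1,f_3), S(f_2,g_4), S(f_3,g_4), S(f_1,g_5), S(f_2,g_5), S(f_3,g_5), S(g_4,g_5)) all reduce to 0 modulo the current basis, so we have a Gröbner basis.
Inter-reduce: drop elements whose leading term is divisible by another's, tail-reduce, and make monic.
Reduced Gröbner basis: {x + 1, y - 1, z - 1}.

Buchberger on the second generating set:
h_1 = -21x² - 21y² + 25x + 17y - 2z + 52, LT = x².
h_2 = 35x² - 30x - 26y + 10/3z - 127/3, LT = x².
h_3 = -3y² + x + 18y - 14, LT = y².

S(h_1,h_2): lcm = x². S = y² - ⅓x - 1/15y - 19/15.
  leading term y²: subtract (-⅓)·h_3 from y² - ⅓x - 1/15y - 19/15 → 89/15y - 89/15
  leading term y: no divisor's leading term divides it; move 89/15y to the remainder.
  leading term 1: no divisor's leading term divides it; move -89/15 to the remainder.
  remainder 89/15y - 89/15 ≠ 0; add k_4 = 89/15y - 89/15 to the basis.

S(h_3,k_4): lcm = y². S = -⅓x - 5y + 14/3.
  leading term x: no divisor's leading term divides it; move -⅓x to the remainder.
  leading term y: subtract (-75/89)·k_4 from -5y + 14/3 → -⅓
  leading term 1: no divisor's leading term divides it; move -⅓ to the remainder.
  remainder -⅓x - ⅓ ≠ 0; add k_5 = -⅓x - ⅓ to the basis.

S(h_1,k_5): lcm = x². S = y² - 46/21x - 17/21y + 2/21z - 52/21.
  leading term y²: subtract (-⅓)·h_3 from y² - 46/21x - 17/21y + 2/21z - 52/21 → -13/7x + 109/21y + 2/21z - 50/7
  leading term x: subtract (39/7)·k_5 from -13/7x + 109/21y + 2/21z - 50/7 → 109/21y + 2/21z - 37/7
  leading term y: subtract (545/623)·k_4 from 109/21y + 2/21z - 37/7 → 2/21z - 2/21
  leading term z: no divisor's leading term divides it; move 2/21z to the remainder.
  leading term 1: no divisor's leading term divides it; move -2/21 to the remainder.
  remainder 2/21z - 2/21 ≠ 0; add k_6 = 2/21z - 2/21 to the basis.

The other S-polynomials (S(h_1,h_3), S(h_2,h_3), S(h_1,k_4), S(h_2,k_4), S(h_2,k_5), S(h_3,k_5), S(k_4,k_5), S(h_1,k_6), S(h_2,k_6), S(h_3,k_6), S(k_4,k_6), S(k_5,k_6)) all reduce to 0 modulo the current basis, so we have a Gröbner basis.
Inter-reduce: drop elements whose leading term is divisible by another's, tail-reduce, and make monic.
Reduced Gröbner basis: {x + 1, y - 1, z - 1}.

These coincide, so the ideals are equal.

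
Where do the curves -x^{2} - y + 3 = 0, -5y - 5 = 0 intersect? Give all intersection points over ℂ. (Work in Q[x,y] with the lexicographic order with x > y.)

{(-2, -1), (2, -1)}

Compute a lex Gröbner basis by Buchberger's algorithm.
f_1 = -x^{2} - y + 3, LT = x^{2}.
f_2 = -5y - 5, LT = y.

The S-polynomials (S(f_1,f_2)) all reduce to 0 modulo the current basis, so we have a Gröbner basis.
Inter-reduce: drop elements whose leading term is divisible by another's, tail-reduce, and make monic.
Reduced Gröbner basis: {x^{2} - 4, y + 1}.

A lex Gröbner basis eliminates variables successively. Here y + 1 depends only on y, with roots {-1}; lifting each root through the earlier basis elements recovers the full solutions.
  y = -1: the earlier basis element becomes x^{2} - 4 = 0, giving x = -2, 2 — points (-2, -1), (2, -1).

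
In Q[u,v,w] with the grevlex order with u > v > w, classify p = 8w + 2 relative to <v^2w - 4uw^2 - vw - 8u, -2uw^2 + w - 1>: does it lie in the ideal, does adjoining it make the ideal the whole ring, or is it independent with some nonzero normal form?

8w + 2 is independent of I; its normal form modulo I is 8w + 2.

First compute the reduced Gröbner basis of I by Buchberger's algorithm.
f_1 = v^2w - 4uw^2 - vw - 8u, LT = v^2w.
f_2 = -2uw^2 + w - 1, LT = uw^2.

S(f_1,f_2): lcm = uv^2w^2. S = -4u^2w^3 - uvw^2 - 8u^2w + 1/2v^2w - 1/2v^2.
  reduce S modulo (f_1, f_2):
  remainder -8u^2w - 1/2v^2 + 2uw + 4u + 1/2v ≠ 0; add h_3 = -8u^2w - 1/2v^2 + 2uw + 4u + 1/2v to the basis.

S(f_1,h_3): lcm = u^2v^2w. S = -4u^3w^2 - 1/16v^4 - u^2vw + 1/4uv^2w - 8u^3 + 1/2uv^2 + 1/16v^3.
  reduce S modulo (f_1, f_2, h_3):
  remainder -1/16v^4 - 8u^3 + 1/2uv^2 + 1/8v^3 + 4u^2 - 1/2uv + 1/16v^2 - 3/2u - 1/8v ≠ 0; add h_4 = -1/16v^4 - 8u^3 + 1/2uv^2 + 1/8v^3 + 4u^2 - 1/2uv + 1/16v^2 - 3/2u - 1/8v to the basis.

The other S-polynomials (S(f_2,h_3), S(f_1,h_4), S(f_2,h_4), S(h_3,h_4)) all reduce to 0 modulo the current basis, so we have a Gröbner basis.
Inter-reduce: drop elements whose leading term is divisible by another's, tail-reduce, and make monic.
Reduced Gröbner basis: {v^4 + 128u^3 - 8uv^2 - 2v^3 - 64u^2 + 8uv - v^2 + 24u + 2v, u^2w + 1/16v^2 - 1/4uw - 1/2u - 1/16v, v^2w - vw - 8u - 2w + 2, uw^2 - 1/2w + 1/2}.
Label its elements g_1 = v^4 + 128u^3 - 8uv^2 - 2v^3 - 64u^2 + 8uv - v^2 + 24u + 2v, g_2 = u^2w + 1/16v^2 - 1/4uw - 1/2u - 1/16v, g_3 = v^2w - vw - 8u - 2w + 2, g_4 = uw^2 - 1/2w + 1/2.

Reduce p = 8w + 2 modulo G:
  leading term w: no divisor's leading term divides it; move 8w to the remainder.
  leading term 1: no divisor's leading term divides it; move 2 to the remainder.
  normal form = 8w + 2.
The normal form is nonzero, so p ∉ I. Since p minus its normal form lies in I, I + (p) = I + (r) where r = 8w + 2; decide whether this ideal is the whole ring.
Run Buchberger on G together with r (pairs among the g_i already reduce to 0 since G is a Gröbner basis):
g_1 = v^4 + 128u^3 - 8uv^2 - 2v^3 - 64u^2 + 8uv - v^2 + 24u + 2v, LT = v^4.
g_2 = u^2w + 1/16v^2 - 1/4uw - 1/2u - 1/16v, LT = u^2w.
g_3 = v^2w - vw - 8u - 2w + 2, LT = v^2w.
g_4 = uw^2 - 1/2w + 1/2, LT = uw^2.
r = 8w + 2, LT = w.

S(g_2,r): lcm = u^2w. S = -1/4u^2 + 1/16v^2 - 1/4uw - 1/2u - 1/16v.
  reduce S modulo (g_1, g_2, g_3, g_4, r):
  remainder -1/4u^2 + 1/16v^2 - 7/16u - 1/16v ≠ 0; add m_6 = -1/4u^2 + 1/16v^2 - 7/16u - 1/16v to the basis.

S(g_3,r): lcm = v^2w. S = -1/4v^2 - vw - 8u - 2w + 2.
  reduce S modulo (g_1, g_2, g_3, g_4, r, m_6):
  remainder -1/4v^2 - 8u + 1/4v + 5/2 ≠ 0; add m_7 = -1/4v^2 - 8u + 1/4v + 5/2 to the basis.

S(g_4,r): lcm = uw^2. S = -1/4uw - 1/2w + 1/2.
  reduce S modulo (g_1, g_2, g_3, g_4, r, m_6, m_7):
  remainder 1/16u + 5/8 ≠ 0; add m_8 = 1/16u + 5/8 to the basis.

The other S-polynomials (S(g_1,g_2), S(g_1,g_3), S(g_1,g_4), S(g_1,r), S(g_2,g_3), S(g_2,g_4), S(g_3,g_4), S(g_1,m_6), S(g_2,m_6), S(g_3,m_6), S(g_4,m_6), S(r,m_6), S(g_1,m_7), S(g_2,m_7), S(g_3,m_7), S(g_4,m_7), S(r,m_7), S(m_6,m_7), S(g_1,m_8), S(g_2,m_8), S(g_3,m_8), S(g_4,m_8), S(r,m_8), S(m_6,m_8), S(m_7,m_8)) all reduce to 0 modulo the current basis, so we have a Gröbner basis.
Inter-reduce: drop elements whose leading term is divisible by another's, tail-reduce, and make monic.
Reduced Gröbner basis: {v^2 - v - 330, u + 10, w + 1/4}.
The reduced Gröbner basis of I + (p) is {v^2 - v - 330, u + 10, w + 1/4} ≠ {1}, a proper ideal, so the enlarged system stays consistent: p is independent of I, with normal form 8w + 2.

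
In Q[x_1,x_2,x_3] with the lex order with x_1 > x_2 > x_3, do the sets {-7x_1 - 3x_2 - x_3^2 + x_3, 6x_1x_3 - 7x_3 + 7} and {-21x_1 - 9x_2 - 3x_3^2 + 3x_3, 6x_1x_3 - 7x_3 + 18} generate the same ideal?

Equality of ideals is decidable: compute both reduced Gröbner bases (unique for the ordering) and check whether they agree.
Buchberger on the first generating set:
f_1 = -7x_1 - 3x_2 - x_3^2 + x_3, LT = x_1.
f_2 = 6x_1x_3 - 7x_3 + 7, LT = x_1x_3.

S(f_1,f_2): lcm = x_1x_3. S = 3/7x_2x_3 + 1/7x_3^3 - 1/7x_3^2 + 7/6x_3 - 7/6.
  leading term x_2x_3: no divisor's leading term divides it; move 3/7x_2x_3 to the remainder.
  leading term x_3^3: no divisor's leading term divides it; move 1/7x_3^3 to the remainder.
  leading term x_3^2: no divisor's leading term divides it; move -1/7x_3^2 to the remainder.
  leading term x_3: no divisor's leading term divides it; move 7/6x_3 to the remainder.
  leading term 1: no divisor's leading term divides it; move -7/6 to the remainder.
  remainder 3/7x_2x_3 + 1/7x_3^3 - 1/7x_3^2 + 7/6x_3 - 7/6 ≠ 0; add g_3 = 3/7x_2x_3 + 1/7x_3^3 - 1/7x_3^2 + 7/6x_3 - 7/6 to the basis.

S(f_1,g_3): leading monomials are coprime, so the S-polynomial reduces to 0 (Buchberger's first criterion).
S(f_2,g_3): lcm = x_1x_2x_3. S = -1/3x_1x_3^3 + 1/3x_1x_3^2 - 49/18x_1x_3 + 49/18x_1 - 7/6x_2x_3 + 7/6x_2.
  leading term x_1x_3^3: subtract (1/21x_3^3)·f_1 from -1/3x_1x_3^3 + 1/3x_1x_3^2 - 49/18x_1x_3 + 49/18x_1 - 7/6x_2x_3 + 7/6x_2 → 1/3x_1x_3^2 - 49/18x_1x_3 + 49/18x_1 + 1/7x_2x_3^3 - 7/6x_2x_3 + 7/6x_2 + 1/21x_3^5 - 1/21x_3^4
  leading term x_1x_3^2: subtract (-1/21x_3^2)·f_1 from 1/3x_1x_3^2 - 49/18x_1x_3 + 49/18x_1 + 1/7x_2x_3^3 - 7/6x_2x_3 + 7/6x_2 + 1/21x_3^5 - 1/21x_3^4 → -49/18x_1x_3 + 49/18x_1 + 1/7x_2x_3^3 - 1/7x_2x_3^2 - 7/6x_2x_3 + 7/6x_2 + 1/21x_3^5 - 2/21x_3^4 + 1/21x_3^3
  leading term x_1x_3: subtract (7/18x_3)·f_1 from -49/18x_1x_3 + 49/18x_1 + 1/7x_2x_3^3 - 1/7x_2x_3^2 - 7/6x_2x_3 + 7/6x_2 + 1/21x_3^5 - 2/21x_3^4 + 1/21x_3^3 → 49/18x_1 + 1/7x_2x_3^3 - 1/7x_2x_3^2 + 7/6x_2 + 1/21x_3^5 - 2/21x_3^4 + 55/126x_3^3 - 7/18x_3^2
  leading term x_1: subtract (-7/18)·f_1 from 49/18x_1 + 1/7x_2x_3^3 - 1/7x_2x_3^2 + 7/6x_2 + 1/21x_3^5 - 2/21x_3^4 + 55/126x_3^3 - 7/18x_3^2 → 1/7x_2x_3^3 - 1/7x_2x_3^2 + 1/21x_3^5 - 2/21x_3^4 + 55/126x_3^3 - 7/9x_3^2 + 7/18x_3
  leading term x_2x_3^3: subtract (1/3x_3^2)·g_3 from 1/7x_2x_3^3 - 1/7x_2x_3^2 + 1/21x_3^5 - 2/21x_3^4 + 55/126x_3^3 - 7/9x_3^2 + 7/18x_3 → -1/7x_2x_3^2 - 1/21x_3^4 + 1/21x_3^3 - 7/18x_3^2 + 7/18x_3
  leading term x_2x_3^2: subtract (-1/3x_3)·g_3 from -1/7x_2x_3^2 - 1/21x_3^4 + 1/21x_3^3 - 7/18x_3^2 + 7/18x_3 → 0
  remainder 0.

Every S-polynomial of the final basis reduces to 0, so we have a Gröbner basis.
Inter-reduce: drop elements whose leading term is divisible by another's, tail-reduce, and make monic.
Reduced Gröbner basis: {x_1 + 3/7x_2 + 1/7x_3^2 - 1/7x_3, x_2x_3 + 1/3x_3^3 - 1/3x_3^2 + 49/18x_3 - 49/18}.

Buchberger on the second generating set:
h_1 = -21x_1 - 9x_2 - 3x_3^2 + 3x_3, LT = x_1.
h_2 = 6x_1x_3 - 7x_3 + 18, LT = x_1x_3.

S(h_1,h_2): lcm = x_1x_3. S = 3/7x_2x_3 + 1/7x_3^3 - 1/7x_3^2 + 7/6x_3 - 3.
  leading term x_2x_3: no divisor's leading term divides it; move 3/7x_2x_3 to the remainder.
  leading term x_3^3: no divisor's leading term divides it; move 1/7x_3^3 to the remainder.
  leading term x_3^2: no divisor's leading term divides it; move -1/7x_3^2 to the remainder.
  leading term x_3: no divisor's leading term divides it; move 7/6x_3 to the remainder.
  leading term 1: no divisor's leading term divides it; move -3 to the remainder.
  remainder 3/7x_2x_3 + 1/7x_3^3 - 1/7x_3^2 + 7/6x_3 - 3 ≠ 0; add k_3 = 3/7x_2x_3 + 1/7x_3^3 - 1/7x_3^2 + 7/6x_3 - 3 to the basis.

S(h_1,k_3): leading monomials are coprime, so the S-polynomial reduces to 0 (Buchberger's first criterion).
S(h_2,k_3): lcm = x_1x_2x_3. S = -1/3x_1x_3^3 + 1/3x_1x_3^2 - 49/18x_1x_3 + 7x_1 - 7/6x_2x_3 + 3x_2.
  leading term x_1x_3^3: subtract (1/63x_3^3)·h_1 from -1/3x_1x_3^3 + 1/3x_1x_3^2 - 49/18x_1x_3 + 7x_1 - 7/6x_2x_3 + 3x_2 → 1/3x_1x_3^2 - 49/18x_1x_3 + 7x_1 + 1/7x_2x_3^3 - 7/6x_2x_3 + 3x_2 + 1/21x_3^5 - 1/21x_3^4
  leading term x_1x_3^2: subtract (-1/63x_3^2)·h_1 from 1/3x_1x_3^2 - 49/18x_1x_3 + 7x_1 + 1/7x_2x_3^3 - 7/6x_2x_3 + 3x_2 + 1/21x_3^5 - 1/21x_3^4 → -49/18x_1x_3 + 7x_1 + 1/7x_2x_3^3 - 1/7x_2x_3^2 - 7/6x_2x_3 + 3x_2 + 1/21x_3^5 - 2/21x_3^4 + 1/21x_3^3
  leading term x_1x_3: subtract (7/54x_3)·h_1 from -49/18x_1x_3 + 7x_1 + 1/7x_2x_3^3 - 1/7x_2x_3^2 - 7/6x_2x_3 + 3x_2 + 1/21x_3^5 - 2/21x_3^4 + 1/21x_3^3 → 7x_1 + 1/7x_2x_3^3 - 1/7x_2x_3^2 + 3x_2 + 1/21x_3^5 - 2/21x_3^4 + 55/126x_3^3 - 7/18x_3^2
  leading term x_1: subtract (-1/3)·h_1 from 7x_1 + 1/7x_2x_3^3 - 1/7x_2x_3^2 + 3x_2 + 1/21x_3^5 - 2/21x_3^4 + 55/126x_3^3 - 7/18x_3^2 → 1/7x_2x_3^3 - 1/7x_2x_3^2 + 1/21x_3^5 - 2/21x_3^4 + 55/126x_3^3 - 25/18x_3^2 + x_3
  leading term x_2x_3^3: subtract (1/3x_3^2)·k_3 from 1/7x_2x_3^3 - 1/7x_2x_3^2 + 1/21x_3^5 - 2/21x_3^4 + 55/126x_3^3 - 25/18x_3^2 + x_3 → -1/7x_2x_3^2 - 1/21x_3^4 + 1/21x_3^3 - 7/18x_3^2 + x_3
  leading term x_2x_3^2: subtract (-1/3x_3)·k_3 from -1/7x_2x_3^2 - 1/21x_3^4 + 1/21x_3^3 - 7/18x_3^2 + x_3 → 0
  remainder 0.

Every S-polynomial of the final basis reduces to 0, so we have a Gröbner basis.
Inter-reduce: drop elements whose leading term is divisible by another's, tail-reduce, and make monic.
Reduced Gröbner basis: {x_1 + 3/7x_2 + 1/7x_3^2 - 1/7x_3, x_2x_3 + 1/3x_3^3 - 1/3x_3^2 + 49/18x_3 - 7}.

These differ, so the ideals are not equal.
The choice of monomial ordering does not affect the verdict — as long as both bases are computed under the same ordering, their equality decides ideal equality.

No, the ideals differ.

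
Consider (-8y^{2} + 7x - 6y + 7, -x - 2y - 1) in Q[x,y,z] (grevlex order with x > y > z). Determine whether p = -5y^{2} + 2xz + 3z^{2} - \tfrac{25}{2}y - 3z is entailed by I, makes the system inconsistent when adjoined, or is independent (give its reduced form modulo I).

First compute the reduced Gröbner basis of I by Buchberger's algorithm.
f_1 = -8y^{2} + 7x - 6y + 7, LT = y^{2}.
f_2 = -x - 2y - 1, LT = x.

The S-polynomials (S(f_1,f_2)) all reduce to 0 modulo the current basis, so we have a Gröbner basis.
Inter-reduce: drop elements whose leading term is divisible by another's, tail-reduce, and make monic.
Reduced Gröbner basis: {y^{2} + \tfrac{5}{2}y, x + 2y + 1}.
Label its elements g_1 = y^{2} + \tfrac{5}{2}y, g_2 = x + 2y + 1.

Reduce p = -5y^{2} + 2xz + 3z^{2} - \tfrac{25}{2}y - 3z modulo G:
  leading term y^{2}: subtract (-5)·g_1 from -5y^{2} + 2xz + 3z^{2} - \tfrac{25}{2}y - 3z → 2xz + 3z^{2} - 3z
  leading term xz: subtract (2z)·g_2 from 2xz + 3z^{2} - 3z → -4yz + 3z^{2} - 5z
  leading term yz: no divisor's leading term divides it; move -4yz to the remainder.
  leading term z^{2}: no divisor's leading term divides it; move 3z^{2} to the remainder.
  leading term z: no divisor's leading term divides it; move -5z to the remainder.
  normal form = -4yz + 3z^{2} - 5z.
The normal form is nonzero, so p ∉ I. Since p minus its normal form lies in I, I + (p) = I + (r) where r = -4yz + 3z^{2} - 5z; decide whether this ideal is the whole ring.
Run Buchberger on G together with r (pairs among the g_i already reduce to 0 since G is a Gröbner basis):
g_1 = y^{2} + \tfrac{5}{2}y, LT = y^{2}.
g_2 = x + 2y + 1, LT = x.
r = -4yz + 3z^{2} - 5z, LT = yz.

S(g_1,r): lcm = y^{2}z. S = \tfrac{3}{4}yz^{2} + \tfrac{5}{4}yz.
  leading term yz^{2}: subtract (-\tfrac{3}{16}z)·r from \tfrac{3}{4}yz^{2} + \tfrac{5}{4}yz → \tfrac{9}{16}z^{3} + \tfrac{5}{4}yz - \tfrac{15}{16}z^{2}
  leading term z^{3}: no divisor's leading term divides it; move \tfrac{9}{16}z^{3} to the remainder.
  leading term yz: subtract (-\tfrac{5}{16})·r from \tfrac{5}{4}yz - \tfrac{15}{16}z^{2} → -\tfrac{25}{16}z
  leading term z: no divisor's leading term divides it; move -\tfrac{25}{16}z to the remainder.
  remainder \tfrac{9}{16}z^{3} - \tfrac{25}{16}z ≠ 0; add m_4 = \tfrac{9}{16}z^{3} - \tfrac{25}{16}z to the basis.

The other S-polynomials (S(g_1,g_2), S(g_2,r), S(g_1,m_4), S(g_2,m_4), S(r,m_4)) all reduce to 0 modulo the current basis, so we have a Gröbner basis.
Inter-reduce: drop elements whose leading term is divisible by another's, tail-reduce, and make monic.
Reduced Gröbner basis: {z^{3} - \tfrac{25}{9}z, y^{2} + \tfrac{5}{2}y, yz - \tfrac{3}{4}z^{2} + \tfrac{5}{4}z, x + 2y + 1}.
The reduced Gröbner basis of I + (p) is {z^{3} - \tfrac{25}{9}z, y^{2} + \tfrac{5}{2}y, yz - \tfrac{3}{4}z^{2} + \tfrac{5}{4}z, x + 2y + 1} ≠ {1}, a proper ideal, so the enlarged system stays consistent: p is independent of I, with normal form -4yz + 3z^{2} - 5z.

The remainder on division by a Gröbner basis is unique — it is the normal form.

-5y^{2} + 2xz + 3z^{2} - \tfrac{25}{2}y - 3z is independent of I; its normal form modulo I is -4yz + 3z^{2} - 5z.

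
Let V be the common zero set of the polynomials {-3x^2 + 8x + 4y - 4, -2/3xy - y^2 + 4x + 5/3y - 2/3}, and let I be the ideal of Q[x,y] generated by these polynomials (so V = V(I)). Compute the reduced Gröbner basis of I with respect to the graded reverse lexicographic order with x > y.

The reduced Gröbner basis is the canonical form of the ideal for this ordering.

f_1 = -3x^2 + 8x + 4y - 4, LT = x^2.
f_2 = -2/3xy - y^2 + 4x + 5/3y - 2/3, LT = xy.

S(f_1,f_2): lcm = x^2y. S = -3/2xy^2 + 6x^2 - 1/6xy - 4/3y^2 - x + 4/3y.
  leading term xy^2: subtract (9/4y)·f_2 from -3/2xy^2 + 6x^2 - 1/6xy - 4/3y^2 - x + 4/3y → 9/4y^3 + 6x^2 - 55/6xy - 61/12y^2 - x + 17/6y
  leading term y^3: no divisor's leading term divides it; move 9/4y^3 to the remainder.
  leading term x^2: subtract (-2)·f_1 from 6x^2 - 55/6xy - 61/12y^2 - x + 17/6y → -55/6xy - 61/12y^2 + 15x + 65/6y - 8
  leading term xy: subtract (55/4)·f_2 from -55/6xy - 61/12y^2 + 15x + 65/6y - 8 → 26/3y^2 - 40x - 145/12y + 7/6
  leading term y^2: no divisor's leading term divides it; move 26/3y^2 to the remainder.
  leading term x: no divisor's leading term divides it; move -40x to the remainder.
  leading term y: no divisor's leading term divides it; move -145/12y to the remainder.
  leading term 1: no divisor's leading term divides it; move 7/6 to the remainder.
  remainder 9/4y^3 + 26/3y^2 - 40x - 145/12y + 7/6 ≠ 0; add g_3 = 9/4y^3 + 26/3y^2 - 40x - 145/12y + 7/6 to the basis.

S(f_1,g_3): leading monomials are coprime, so the S-polynomial reduces to 0 (Buchberger's first criterion).
S(f_2,g_3): lcm = xy^3. S = 3/2y^4 - 266/27xy^2 - 5/2y^3 + 160/9x^2 + 145/27xy + y^2 - 14/27x.
  leading term y^4: subtract (2/3y)·g_3 from 3/2y^4 - 266/27xy^2 - 5/2y^3 + 160/9x^2 + 145/27xy + y^2 - 14/27x → -266/27xy^2 - 149/18y^3 + 160/9x^2 + 865/27xy + 163/18y^2 - 14/27x - 7/9y
  leading term xy^2: subtract (133/9y)·f_2 from -266/27xy^2 - 149/18y^3 + 160/9x^2 + 865/27xy + 163/18y^2 - 14/27x - 7/9y → 13/2y^3 + 160/9x^2 - 731/27xy - 841/54y^2 - 14/27x + 245/27y
  leading term y^3: subtract (26/9)·g_3 from 13/2y^3 + 160/9x^2 - 731/27xy - 841/54y^2 - 14/27x + 245/27y → 160/9x^2 - 731/27xy - 731/18y^2 + 3106/27x + 2375/54y - 91/27
  leading term x^2: subtract (-160/27)·f_1 from 160/9x^2 - 731/27xy - 731/18y^2 + 3106/27x + 2375/54y - 91/27 → -731/27xy - 731/18y^2 + 1462/9x + 3655/54y - 731/27
  leading term xy: subtract (731/18)·f_2 from -731/27xy - 731/18y^2 + 1462/9x + 3655/54y - 731/27 → 0
  remainder 0.

Every S-polynomial of the final basis reduces to 0, so we have a Gröbner basis.

G = {y^3 + 104/27y^2 - 160/9x - 145/27y + 14/27, x^2 - 8/3x - 4/3y + 4/3, xy + 3/2y^2 - 6x - 5/2y + 1}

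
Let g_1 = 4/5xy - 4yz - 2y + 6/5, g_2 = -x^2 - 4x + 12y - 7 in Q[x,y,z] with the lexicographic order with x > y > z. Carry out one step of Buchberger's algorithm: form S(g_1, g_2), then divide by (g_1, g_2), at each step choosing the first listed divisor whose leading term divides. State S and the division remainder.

S(g_1, g_2) = -5xyz - 13/2xy + 3/2x + 12y^2 - 7y; remainder on division = 3/2x + 12y^2 - 25yz^2 - 45yz - 93/4y + 15/2z + 39/4.

lcm(LM(g_1), LM(g_2)) = x^2y.
S = (lcm/LT(g_1))·g_1 − (lcm/LT(g_2))·g_2 = -5xyz - 13/2xy + 3/2x + 12y^2 - 7y.
Reduce S modulo (g_1, g_2) in that order:
  leading term xyz: subtract (-25/4z)·g_1 from -5xyz - 13/2xy + 3/2x + 12y^2 - 7y → -13/2xy + 3/2x + 12y^2 - 25yz^2 - 25/2yz - 7y + 15/2z
  leading term xy: subtract (-65/8)·g_1 from -13/2xy + 3/2x + 12y^2 - 25yz^2 - 25/2yz - 7y + 15/2z → 3/2x + 12y^2 - 25yz^2 - 45yz - 93/4y + 15/2z + 39/4
  leading term x: no divisor's leading term divides it; move 3/2x to the remainder.
  leading term y^2: no divisor's leading term divides it; move 12y^2 to the remainder.
  leading term yz^2: no divisor's leading term divides it; move -25yz^2 to the remainder.
  leading term yz: no divisor's leading term divides it; move -45yz to the remainder.
  leading term y: no divisor's leading term divides it; move -93/4y to the remainder.
  leading term z: no divisor's leading term divides it; move 15/2z to the remainder.
  leading term 1: no divisor's leading term divides it; move 39/4 to the remainder.
The remainder 3/2x + 12y^2 - 25yz^2 - 45yz - 93/4y + 15/2z + 39/4 is nonzero, so it would be added as the next basis element.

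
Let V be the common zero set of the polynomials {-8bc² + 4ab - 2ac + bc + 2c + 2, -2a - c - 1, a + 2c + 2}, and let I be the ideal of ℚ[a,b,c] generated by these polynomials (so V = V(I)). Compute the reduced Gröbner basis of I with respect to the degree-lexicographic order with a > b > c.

f_1 = -8bc² + 4ab - 2ac + bc + 2c + 2, LT = bc².
f_2 = -2a - c - 1, LT = a.
f_3 = a + 2c + 2, LT = a.

S(f_2,f_3): lcm = a. S = -3/2c - 3/2.
  leading term c: no divisor's leading term divides it; move -3/2c to the remainder.
  leading term 1: no divisor's leading term divides it; move -3/2 to the remainder.
  remainder -3/2c - 3/2 ≠ 0; add g_4 = -3/2c - 3/2 to the basis.

S(f_1,g_4): lcm = bc². S = -½ab + ¼ac - 9/8bc - ¼c - ¼.
  leading term ab: subtract (¼b)·f_2 from -½ab + ¼ac - 9/8bc - ¼c - ¼ → ¼ac - ⅞bc + ¼b - ¼c - ¼
  leading term ac: subtract (-⅛c)·f_2 from ¼ac - ⅞bc + ¼b - ¼c - ¼ → -⅞bc - ⅛c² + ¼b - ⅜c - ¼
  leading term bc: subtract (7/12b)·g_4 from -⅞bc - ⅛c² + ¼b - ⅜c - ¼ → -⅛c² + 9/8b - ⅜c - ¼
  leading term c²: subtract (1/12c)·g_4 from -⅛c² + 9/8b - ⅜c - ¼ → 9/8b - ¼c - ¼
  leading term b: no divisor's leading term divides it; move 9/8b to the remainder.
  leading term c: subtract (⅙)·g_4 from -¼c - ¼ → 0
  remainder 9/8b ≠ 0; add g_5 = 9/8b to the basis.

The other S-polynomials (S(f_1,f_2), S(f_1,f_3), S(f_2,g_4), S(f_3,g_4), S(f_1,g_5), S(f_2,g_5), S(f_3,g_5), S(g_4,g_5)) all reduce to 0 modulo the current basis, so we have a Gröbner basis.
Inter-reduce: drop elements whose leading term is divisible by another's, tail-reduce, and make monic.

G = {a, b, c + 1}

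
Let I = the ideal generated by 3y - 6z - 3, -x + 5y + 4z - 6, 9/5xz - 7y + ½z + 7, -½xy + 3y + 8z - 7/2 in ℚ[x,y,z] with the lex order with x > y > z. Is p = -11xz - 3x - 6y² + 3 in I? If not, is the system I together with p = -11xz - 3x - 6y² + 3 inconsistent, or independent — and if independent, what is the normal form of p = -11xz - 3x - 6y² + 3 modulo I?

-11xz - 3x - 6y² + 3 lies in I (it reduces to 0).

First compute the reduced Gröbner basis of I by Buchberger's algorithm.
f_1 = 3y - 6z - 3, LT = y.
f_2 = -x + 5y + 4z - 6, LT = x.
f_3 = 9/5xz - 7y + ½z + 7, LT = xz.
f_4 = -½xy + 3y + 8z - 7/2, LT = xy.

S(f_1,f_4): lcm = xy. S = -2xz - x + 6y + 16z - 7.
  reduce S modulo (f_1, f_2, f_3, f_4):
  remainder -28z² + 16z ≠ 0; add h_5 = -28z² + 16z to the basis.

S(f_2,f_3): lcm = xz. S = -5yz + 35/9y - 4z² + 103/18z - 35/9.
  reduce S modulo (f_1, f_2, f_3, f_4, h_5):
  remainder ½z ≠ 0; add h_6 = ½z to the basis.

The other S-polynomials (S(f_1,f_2), S(f_1,f_3), S(f_2,f_4), S(f_3,f_4), S(f_1,h_5), S(f_2,h_5), S(f_3,h_5), S(f_4,h_5), S(f_1,h_6), S(f_2,h_6), S(f_3,h_6), S(f_4,h_6), S(h_5,h_6)) all reduce to 0 modulo the current basis, so we have a Gröbner basis.
Inter-reduce: drop elements whose leading term is divisible by another's, tail-reduce, and make monic.
Reduced Gröbner basis: {x + 1, y - 1, z}.
Label its elements g_1 = x + 1, g_2 = y - 1, g_3 = z.

Reduce p = -11xz - 3x - 6y² + 3 modulo G:
  leading term xz: subtract (-11z)·g_1 from -11xz - 3x - 6y² + 3 → -3x - 6y² + 11z + 3
  leading term x: subtract (-3)·g_1 from -3x - 6y² + 11z + 3 → -6y² + 11z + 6
  leading term y²: subtract (-6y)·g_2 from -6y² + 11z + 6 → -6y + 11z + 6
  leading term y: subtract (-6)·g_2 from -6y + 11z + 6 → 11z
  leading term z: subtract (11)·g_3 from 11z → 0
  normal form = 0.
Since the normal form is 0, p ∈ I.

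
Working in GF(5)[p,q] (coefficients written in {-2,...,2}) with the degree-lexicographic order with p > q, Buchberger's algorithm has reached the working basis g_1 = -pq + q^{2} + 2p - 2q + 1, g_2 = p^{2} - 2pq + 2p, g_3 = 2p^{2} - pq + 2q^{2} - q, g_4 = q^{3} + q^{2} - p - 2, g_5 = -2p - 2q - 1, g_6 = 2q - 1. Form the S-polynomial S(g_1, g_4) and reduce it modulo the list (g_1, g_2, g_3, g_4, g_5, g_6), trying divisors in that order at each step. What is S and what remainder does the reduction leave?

S(g_1, g_4) = -q^{4} + 2pq^{2} + 2q^{3} + p^{2} - q^{2} + 2p; remainder on division = 0.

lcm(LM(g_1), LM(g_4)) = pq^{3}.
S = (lcm/LT(g_1))·g_1 − (lcm/LT(g_4))·g_4 = -q^{4} + 2pq^{2} + 2q^{3} + p^{2} - q^{2} + 2p.
Reduce S modulo (g_1, g_2, g_3, g_4, g_5, g_6) in that order:
  leading term q^{4}: subtract (-q)·g_4 from -q^{4} + 2pq^{2} + 2q^{3} + p^{2} - q^{2} + 2p → 2pq^{2} - 2q^{3} + p^{2} - pq - q^{2} + 2p - 2q
  leading term pq^{2}: subtract (-2q)·g_1 from 2pq^{2} - 2q^{3} + p^{2} - pq - q^{2} + 2p - 2q → p^{2} - 2pq + 2p
  leading term p^{2}: subtract (1)·g_2 from p^{2} - 2pq + 2p → 0
The remainder is 0, so this S-polynomial contributes no new basis element.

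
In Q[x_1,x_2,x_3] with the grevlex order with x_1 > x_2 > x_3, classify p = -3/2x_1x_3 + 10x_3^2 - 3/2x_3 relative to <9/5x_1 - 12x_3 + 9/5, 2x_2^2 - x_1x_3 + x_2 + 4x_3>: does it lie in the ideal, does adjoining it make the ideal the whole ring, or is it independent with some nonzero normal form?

-3/2x_1x_3 + 10x_3^2 - 3/2x_3 lies in I (it reduces to 0).

First compute the reduced Gröbner basis of I by Buchberger's algorithm.
f_1 = 9/5x_1 - 12x_3 + 9/5, LT = x_1.
f_2 = 2x_2^2 - x_1x_3 + x_2 + 4x_3, LT = x_2^2.

S(f_1,f_2): leading monomials are coprime, so the S-polynomial reduces to 0 (Buchberger's first criterion).
Every S-polynomial of the final basis reduces to 0, so we have a Gröbner basis.
Inter-reduce: drop elements whose leading term is divisible by another's, tail-reduce, and make monic.
Reduced Gröbner basis: {x_2^2 - 10/3x_3^2 + 1/2x_2 + 5/2x_3, x_1 - 20/3x_3 + 1}.
Label its elements g_1 = x_2^2 - 10/3x_3^2 + 1/2x_2 + 5/2x_3, g_2 = x_1 - 20/3x_3 + 1.

Reduce p = -3/2x_1x_3 + 10x_3^2 - 3/2x_3 modulo G:
  leading term x_1x_3: subtract (-3/2x_3)·g_2 from -3/2x_1x_3 + 10x_3^2 - 3/2x_3 → 0
  normal form = 0.
Since the normal form is 0, p ∈ I.

Ideal membership is decidable via reduction modulo a Gröbner basis.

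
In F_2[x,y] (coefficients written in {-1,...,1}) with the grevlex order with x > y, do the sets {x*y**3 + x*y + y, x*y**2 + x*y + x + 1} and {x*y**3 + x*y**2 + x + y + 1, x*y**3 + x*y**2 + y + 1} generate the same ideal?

No, the ideals differ.

For a fixed monomial order, each ideal has a unique reduced Gröbner basis; comparing bases decides equality.
Buchberger on the first generating set:
f_1 = x*y**3 + x*y + y, LT = x*y**3.
f_2 = x*y**2 + x*y + x + 1, LT = x*y**2.

S(f_1,f_2): lcm = x*y**3. S = x*y**2.
  leading term x*y**2: subtract (1)·f_2 from x*y**2 → x*y + x + 1
  leading term x*y: no divisor's leading term divides it; move x*y to the remainder.
  leading term x: no divisor's leading term divides it; move x to the remainder.
  leading term 1: no divisor's leading term divides it; move 1 to the remainder.
  remainder x*y + x + 1 ≠ 0; add g_3 = x*y + x + 1 to the basis.

S(f_1,g_3): lcm = x*y**3. S = x*y**2 + x*y + y**2 + y.
  leading term x*y**2: subtract (1)·f_2 from x*y**2 + x*y + y**2 + y → y**2 + x + y + 1
  leading term y**2: no divisor's leading term divides it; move y**2 to the remainder.
  leading term x: no divisor's leading term divides it; move x to the remainder.
  leading term y: no divisor's leading term divides it; move y to the remainder.
  leading term 1: no divisor's leading term divides it; move 1 to the remainder.
  remainder y**2 + x + y + 1 ≠ 0; add g_4 = y**2 + x + y + 1 to the basis.

S(f_2,g_3): lcm = x*y**2. S = x + y + 1.
  leading term x: no divisor's leading term divides it; move x to the remainder.
  leading term y: no divisor's leading term divides it; move y to the remainder.
  leading term 1: no divisor's leading term divides it; move 1 to the remainder.
  remainder x + y + 1 ≠ 0; add g_5 = x + y + 1 to the basis.

The other S-polynomials (S(f_1,g_4), S(f_2,g_4), S(g_3,g_4), S(f_1,g_5), S(f_2,g_5), S(g_3,g_5), S(g_4,g_5)) all reduce to 0 modulo the current basis, so we have a Gröbner basis.
Inter-reduce: drop elements whose leading term is divisible by another's, tail-reduce, and make monic.
Reduced Gröbner basis: {y**2, x + y + 1}.

Buchberger on the second generating set:
h_1 = x*y**3 + x*y**2 + x + y + 1, LT = x*y**3.
h_2 = x*y**3 + x*y**2 + y + 1, LT = x*y**3.

S(h_1,h_2): lcm = x*y**3. S = x.
  leading term x: no divisor's leading term divides it; move x to the remainder.
  remainder x ≠ 0; add k_3 = x to the basis.

S(h_1,k_3): lcm = x*y**3. S = x*y**2 + x + y + 1.
  leading term x*y**2: subtract (y**2)·k_3 from x*y**2 + x + y + 1 → x + y + 1
  leading term x: subtract (1)·k_3 from x + y + 1 → y + 1
  leading term y: no divisor's leading term divides it; move y to the remainder.
  leading term 1: no divisor's leading term divides it; move 1 to the remainder.
  remainder y + 1 ≠ 0; add k_4 = y + 1 to the basis.

The other S-polynomials (S(h_2,k_3), S(h_1,k_4), S(h_2,k_4), S(k_3,k_4)) all reduce to 0 modulo the current basis, so we have a Gröbner basis.
Inter-reduce: drop elements whose leading term is divisible by another's, tail-reduce, and make monic.
Reduced Gröbner basis: {x, y + 1}.

Since the reduced bases disagree, the two ideals are not the same.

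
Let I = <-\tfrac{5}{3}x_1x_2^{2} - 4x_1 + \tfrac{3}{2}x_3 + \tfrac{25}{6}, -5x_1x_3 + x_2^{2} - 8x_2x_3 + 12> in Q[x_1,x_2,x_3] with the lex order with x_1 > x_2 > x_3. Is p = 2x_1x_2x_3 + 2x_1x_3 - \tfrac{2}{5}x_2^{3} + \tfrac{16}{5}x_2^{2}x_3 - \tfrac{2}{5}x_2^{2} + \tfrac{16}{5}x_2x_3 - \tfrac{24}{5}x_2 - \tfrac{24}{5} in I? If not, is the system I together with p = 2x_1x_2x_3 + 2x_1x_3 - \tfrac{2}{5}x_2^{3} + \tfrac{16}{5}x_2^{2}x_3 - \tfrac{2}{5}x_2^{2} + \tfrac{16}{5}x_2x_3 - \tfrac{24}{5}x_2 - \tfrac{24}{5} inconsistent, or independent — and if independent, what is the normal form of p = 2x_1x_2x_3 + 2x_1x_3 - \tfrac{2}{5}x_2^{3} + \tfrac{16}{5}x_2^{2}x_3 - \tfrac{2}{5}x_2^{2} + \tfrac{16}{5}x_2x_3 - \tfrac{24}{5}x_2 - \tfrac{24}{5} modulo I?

First compute the reduced Gröbner basis of I by Buchberger's algorithm.
f_1 = -\tfrac{5}{3}x_1x_2^{2} - 4x_1 + \tfrac{3}{2}x_3 + \tfrac{25}{6}, LT = x_1x_2^{2}.
f_2 = -5x_1x_3 + x_2^{2} - 8x_2x_3 + 12, LT = x_1x_3.

S(f_1,f_2): lcm = x_1x_2^{2}x_3. S = \tfrac{12}{5}x_1x_3 + \tfrac{1}{5}x_2^{4} - \tfrac{8}{5}x_2^{3}x_3 + \tfrac{12}{5}x_2^{2} - \tfrac{9}{10}x_3^{2} - \tfrac{5}{2}x_3.
  reduce S modulo (f_1, f_2):
  remainder \tfrac{1}{5}x_2^{4} - \tfrac{8}{5}x_2^{3}x_3 + \tfrac{72}{25}x_2^{2} - \tfrac{96}{25}x_2x_3 - \tfrac{9}{10}x_3^{2} - \tfrac{5}{2}x_3 + \tfrac{144}{25} ≠ 0; add h_3 = \tfrac{1}{5}x_2^{4} - \tfrac{8}{5}x_2^{3}x_3 + \tfrac{72}{25}x_2^{2} - \tfrac{96}{25}x_2x_3 - \tfrac{9}{10}x_3^{2} - \tfrac{5}{2}x_3 + \tfrac{144}{25} to the basis.

The other S-polynomials (S(f_1,h_3), S(f_2,h_3)) all reduce to 0 modulo the current basis, so we have a Gröbner basis.
Inter-reduce: drop elements whose leading term is divisible by another's, tail-reduce, and make monic.
Reduced Gröbner basis: {x_1x_2^{2} + \tfrac{12}{5}x_1 - \tfrac{9}{10}x_3 - \tfrac{5}{2}, x_1x_3 - \tfrac{1}{5}x_2^{2} + \tfrac{8}{5}x_2x_3 - \tfrac{12}{5}, x_2^{4} - 8x_2^{3}x_3 + \tfrac{72}{5}x_2^{2} - \tfrac{96}{5}x_2x_3 - \tfrac{9}{2}x_3^{2} - \tfrac{25}{2}x_3 + \tfrac{144}{5}}.
Label its elements g_1 = x_1x_2^{2} + \tfrac{12}{5}x_1 - \tfrac{9}{10}x_3 - \tfrac{5}{2}, g_2 = x_1x_3 - \tfrac{1}{5}x_2^{2} + \tfrac{8}{5}x_2x_3 - \tfrac{12}{5}, g_3 = x_2^{4} - 8x_2^{3}x_3 + \tfrac{72}{5}x_2^{2} - \tfrac{96}{5}x_2x_3 - \tfrac{9}{2}x_3^{2} - \tfrac{25}{2}x_3 + \tfrac{144}{5}.

Reduce p = 2x_1x_2x_3 + 2x_1x_3 - \tfrac{2}{5}x_2^{3} + \tfrac{16}{5}x_2^{2}x_3 - \tfrac{2}{5}x_2^{2} + \tfrac{16}{5}x_2x_3 - \tfrac{24}{5}x_2 - \tfrac{24}{5} modulo G:
  leading term x_1x_2x_3: subtract (2x_2)·g_2 from 2x_1x_2x_3 + 2x_1x_3 - \tfrac{2}{5}x_2^{3} + \tfrac{16}{5}x_2^{2}x_3 - \tfrac{2}{5}x_2^{2} + \tfrac{16}{5}x_2x_3 - \tfrac{24}{5}x_2 - \tfrac{24}{5} → 2x_1x_3 - \tfrac{2}{5}x_2^{2} + \tfrac{16}{5}x_2x_3 - \tfrac{24}{5}
  leading term x_1x_3: subtract (2)·g_2 from 2x_1x_3 - \tfrac{2}{5}x_2^{2} + \tfrac{16}{5}x_2x_3 - \tfrac{24}{5} → 0
  normal form = 0.
Since the normal form is 0, p ∈ I.

2x_1x_2x_3 + 2x_1x_3 - \tfrac{2}{5}x_2^{3} + \tfrac{16}{5}x_2^{2}x_3 - \tfrac{2}{5}x_2^{2} + \tfrac{16}{5}x_2x_3 - \tfrac{24}{5}x_2 - \tfrac{24}{5} lies in I (it reduces to 0).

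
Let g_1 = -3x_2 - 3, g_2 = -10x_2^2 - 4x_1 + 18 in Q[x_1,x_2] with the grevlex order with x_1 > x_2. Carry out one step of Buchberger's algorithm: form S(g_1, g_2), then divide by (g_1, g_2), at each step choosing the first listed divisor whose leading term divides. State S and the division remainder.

S(g_1, g_2) = -2/5x_1 + x_2 + 9/5; remainder on division = -2/5x_1 + 4/5.

lcm(LM(g_1), LM(g_2)) = x_2^2.
S = (lcm/LT(g_1))·g_1 − (lcm/LT(g_2))·g_2 = -2/5x_1 + x_2 + 9/5.
Reduce S modulo (g_1, g_2) in that order:
  leading term x_1: no divisor's leading term divides it; move -2/5x_1 to the remainder.
  leading term x_2: subtract (-1/3)·g_1 from x_2 + 9/5 → 4/5
  leading term 1: no divisor's leading term divides it; move 4/5 to the remainder.
The remainder -2/5x_1 + 4/5 is nonzero, so it would be added as the next basis element.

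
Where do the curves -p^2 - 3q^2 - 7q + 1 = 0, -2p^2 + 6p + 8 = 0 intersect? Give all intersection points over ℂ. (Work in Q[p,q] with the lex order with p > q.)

{(-1, -7/3), (-1, 0), (4, -7/6 - sqrt(131)*I/6), (4, -7/6 + sqrt(131)*I/6)}

Compute a lex Gröbner basis by Buchberger's algorithm.
f_1 = -p^2 - 3q^2 - 7q + 1, LT = p^2.
f_2 = -2p^2 + 6p + 8, LT = p^2.

S(f_1,f_2): lcm = p^2. S = 3p + 3q^2 + 7q + 3.
  leading term p: no divisor's leading term divides it; move 3p to the remainder.
  leading term q^2: no divisor's leading term divides it; move 3q^2 to the remainder.
  leading term q: no divisor's leading term divides it; move 7q to the remainder.
  leading term 1: no divisor's leading term divides it; move 3 to the remainder.
  remainder 3p + 3q^2 + 7q + 3 ≠ 0; add h_3 = 3p + 3q^2 + 7q + 3 to the basis.

S(f_1,h_3): lcm = p^2. S = -pq^2 - 7/3pq - p + 3q^2 + 7q - 1.
  leading term pq^2: subtract (-1/3q^2)·h_3 from -pq^2 - 7/3pq - p + 3q^2 + 7q - 1 → -7/3pq - p + q^4 + 7/3q^3 + 4q^2 + 7q - 1
  leading term pq: subtract (-7/9q)·h_3 from -7/3pq - p + q^4 + 7/3q^3 + 4q^2 + 7q - 1 → -p + q^4 + 14/3q^3 + 85/9q^2 + 28/3q - 1
  leading term p: subtract (-1/3)·h_3 from -p + q^4 + 14/3q^3 + 85/9q^2 + 28/3q - 1 → q^4 + 14/3q^3 + 94/9q^2 + 35/3q
  leading term q^4: no divisor's leading term divides it; move q^4 to the remainder.
  leading term q^3: no divisor's leading term divides it; move 14/3q^3 to the remainder.
  leading term q^2: no divisor's leading term divides it; move 94/9q^2 to the remainder.
  leading term q: no divisor's leading term divides it; move 35/3q to the remainder.
  remainder q^4 + 14/3q^3 + 94/9q^2 + 35/3q ≠ 0; add h_4 = q^4 + 14/3q^3 + 94/9q^2 + 35/3q to the basis.

The other S-polynomials (S(f_2,h_3), S(f_1,h_4), S(f_2,h_4), S(h_3,h_4)) all reduce to 0 modulo the current basis, so we have a Gröbner basis.
Inter-reduce: drop elements whose leading term is divisible by another's, tail-reduce, and make monic.
Reduced Gröbner basis: {p + q^2 + 7/3q + 1, q^4 + 14/3q^3 + 94/9q^2 + 35/3q}.

Since the basis is lex-ordered, q^4 + 14/3q^3 + 94/9q^2 + 35/3q is univariate in q. Its roots are {-7/3, 0, -7/6 - sqrt(131)*I/6, -7/6 + sqrt(131)*I/6}. Back-substituting each root into the other basis elements fixes the other coordinates.
  q = -7/3: the earlier basis element becomes p + 1 = 0, giving p = -1 — point (-1, -7/3).
  q = 0: the earlier basis element becomes p + 1 = 0, giving p = -1 — point (-1, 0).
  q = -7/6 - sqrt(131)*I/6: the earlier basis element becomes p - 4 = 0, giving p = 4 — point (4, -7/6 - sqrt(131)*I/6).
  q = -7/6 + sqrt(131)*I/6: the earlier basis element becomes p - 4 = 0, giving p = 4 — point (4, -7/6 + sqrt(131)*I/6).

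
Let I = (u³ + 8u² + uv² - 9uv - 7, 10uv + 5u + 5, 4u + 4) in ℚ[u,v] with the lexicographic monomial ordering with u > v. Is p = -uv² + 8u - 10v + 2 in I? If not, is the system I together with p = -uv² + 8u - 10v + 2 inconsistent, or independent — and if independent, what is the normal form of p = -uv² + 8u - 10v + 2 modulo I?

Adjoining -uv² + 8u - 10v + 2 makes the ideal the whole ring: the system is inconsistent.

First compute the reduced Gröbner basis of I by Buchberger's algorithm.
f_1 = u³ + 8u² + uv² - 9uv - 7, LT = u³.
f_2 = 10uv + 5u + 5, LT = uv.
f_3 = 4u + 4, LT = u.

S(f_1,f_2): lcm = u³v. S = -½u³ + 8u²v - ½u² + uv³ - 9uv² - 7v.
  reduce S modulo (f_1, f_2, f_3):
  remainder -½v² - 5/2v ≠ 0; add h_4 = -½v² - 5/2v to the basis.

S(f_1,f_3): lcm = u³. S = 7u² + uv² - 9uv - 7.
  reduce S modulo (f_1, f_2, f_3, h_4):
  remainder -½v ≠ 0; add h_5 = -½v to the basis.

The other S-polynomials (S(f_2,f_3), S(f_1,h_4), S(f_2,h_4), S(f_3,h_4), S(f_1,h_5), S(f_2,h_5), S(f_3,h_5), S(h_4,h_5)) all reduce to 0 modulo the current basis, so we have a Gröbner basis.
Inter-reduce: drop elements whose leading term is divisible by another's, tail-reduce, and make monic.
Reduced Gröbner basis: {u + 1, v}.
Label its elements g_1 = u + 1, g_2 = v.

Reduce p = -uv² + 8u - 10v + 2 modulo G:
  leading term uv²: subtract (-v²)·g_1 from -uv² + 8u - 10v + 2 → 8u + v² - 10v + 2
  leading term u: subtract (8)·g_1 from 8u + v² - 10v + 2 → v² - 10v - 6
  leading term v²: subtract (v)·g_2 from v² - 10v - 6 → -10v - 6
  leading term v: subtract (-10)·g_2 from -10v - 6 → -6
  leading term 1: no divisor's leading term divides it; move -6 to the remainder.
  normal form = -6.
The normal form is nonzero, so p ∉ I. Since p minus its normal form lies in I, I + (p) = I + (r) where r = -6; decide whether this ideal is the whole ring.
Here r = -6 is a nonzero constant, hence a unit: 1 ∈ I + (p), the Gröbner basis of I + (p) is {1}, and the enlarged system has no common solution — adjoining p is inconsistent.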